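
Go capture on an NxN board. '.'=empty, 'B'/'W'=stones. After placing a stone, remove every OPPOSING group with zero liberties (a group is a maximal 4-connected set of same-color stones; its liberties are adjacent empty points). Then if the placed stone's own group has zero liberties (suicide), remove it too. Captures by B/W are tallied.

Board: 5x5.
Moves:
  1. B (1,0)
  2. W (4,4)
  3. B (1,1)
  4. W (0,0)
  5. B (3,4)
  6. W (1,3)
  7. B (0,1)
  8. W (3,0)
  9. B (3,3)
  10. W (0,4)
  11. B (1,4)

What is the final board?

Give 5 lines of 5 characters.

Answer: .B..W
BB.WB
.....
W..BB
....W

Derivation:
Move 1: B@(1,0) -> caps B=0 W=0
Move 2: W@(4,4) -> caps B=0 W=0
Move 3: B@(1,1) -> caps B=0 W=0
Move 4: W@(0,0) -> caps B=0 W=0
Move 5: B@(3,4) -> caps B=0 W=0
Move 6: W@(1,3) -> caps B=0 W=0
Move 7: B@(0,1) -> caps B=1 W=0
Move 8: W@(3,0) -> caps B=1 W=0
Move 9: B@(3,3) -> caps B=1 W=0
Move 10: W@(0,4) -> caps B=1 W=0
Move 11: B@(1,4) -> caps B=1 W=0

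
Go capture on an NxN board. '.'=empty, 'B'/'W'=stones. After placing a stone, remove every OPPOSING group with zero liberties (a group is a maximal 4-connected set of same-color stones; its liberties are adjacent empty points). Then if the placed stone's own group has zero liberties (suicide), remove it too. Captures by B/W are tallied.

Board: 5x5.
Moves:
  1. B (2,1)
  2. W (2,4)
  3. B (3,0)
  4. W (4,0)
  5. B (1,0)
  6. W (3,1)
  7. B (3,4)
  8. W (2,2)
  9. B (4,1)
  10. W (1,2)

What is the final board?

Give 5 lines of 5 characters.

Move 1: B@(2,1) -> caps B=0 W=0
Move 2: W@(2,4) -> caps B=0 W=0
Move 3: B@(3,0) -> caps B=0 W=0
Move 4: W@(4,0) -> caps B=0 W=0
Move 5: B@(1,0) -> caps B=0 W=0
Move 6: W@(3,1) -> caps B=0 W=0
Move 7: B@(3,4) -> caps B=0 W=0
Move 8: W@(2,2) -> caps B=0 W=0
Move 9: B@(4,1) -> caps B=1 W=0
Move 10: W@(1,2) -> caps B=1 W=0

Answer: .....
B.W..
.BW.W
BW..B
.B...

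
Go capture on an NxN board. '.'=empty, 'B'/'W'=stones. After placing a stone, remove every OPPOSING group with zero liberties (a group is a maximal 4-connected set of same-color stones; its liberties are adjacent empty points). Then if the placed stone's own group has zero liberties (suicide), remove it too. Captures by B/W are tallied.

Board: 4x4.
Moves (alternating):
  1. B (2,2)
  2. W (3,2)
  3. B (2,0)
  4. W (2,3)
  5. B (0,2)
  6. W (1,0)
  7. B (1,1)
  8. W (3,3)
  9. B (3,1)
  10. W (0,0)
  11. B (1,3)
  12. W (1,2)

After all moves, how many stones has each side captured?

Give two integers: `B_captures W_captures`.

Answer: 3 0

Derivation:
Move 1: B@(2,2) -> caps B=0 W=0
Move 2: W@(3,2) -> caps B=0 W=0
Move 3: B@(2,0) -> caps B=0 W=0
Move 4: W@(2,3) -> caps B=0 W=0
Move 5: B@(0,2) -> caps B=0 W=0
Move 6: W@(1,0) -> caps B=0 W=0
Move 7: B@(1,1) -> caps B=0 W=0
Move 8: W@(3,3) -> caps B=0 W=0
Move 9: B@(3,1) -> caps B=0 W=0
Move 10: W@(0,0) -> caps B=0 W=0
Move 11: B@(1,3) -> caps B=3 W=0
Move 12: W@(1,2) -> caps B=3 W=0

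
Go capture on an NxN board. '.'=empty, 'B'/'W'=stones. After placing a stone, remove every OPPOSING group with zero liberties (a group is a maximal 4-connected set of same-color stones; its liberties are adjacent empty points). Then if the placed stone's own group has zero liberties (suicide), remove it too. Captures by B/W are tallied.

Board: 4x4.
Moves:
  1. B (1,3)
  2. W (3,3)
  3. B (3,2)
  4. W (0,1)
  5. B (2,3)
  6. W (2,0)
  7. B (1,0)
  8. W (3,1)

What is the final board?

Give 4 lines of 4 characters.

Answer: .W..
B..B
W..B
.WB.

Derivation:
Move 1: B@(1,3) -> caps B=0 W=0
Move 2: W@(3,3) -> caps B=0 W=0
Move 3: B@(3,2) -> caps B=0 W=0
Move 4: W@(0,1) -> caps B=0 W=0
Move 5: B@(2,3) -> caps B=1 W=0
Move 6: W@(2,0) -> caps B=1 W=0
Move 7: B@(1,0) -> caps B=1 W=0
Move 8: W@(3,1) -> caps B=1 W=0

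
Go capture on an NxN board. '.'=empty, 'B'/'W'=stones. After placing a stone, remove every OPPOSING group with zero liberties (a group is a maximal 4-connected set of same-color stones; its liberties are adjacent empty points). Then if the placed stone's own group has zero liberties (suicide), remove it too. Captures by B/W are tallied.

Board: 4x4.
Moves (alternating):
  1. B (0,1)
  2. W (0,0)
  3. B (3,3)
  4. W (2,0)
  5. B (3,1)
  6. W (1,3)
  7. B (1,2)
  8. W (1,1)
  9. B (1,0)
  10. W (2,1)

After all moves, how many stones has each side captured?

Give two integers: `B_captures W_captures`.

Move 1: B@(0,1) -> caps B=0 W=0
Move 2: W@(0,0) -> caps B=0 W=0
Move 3: B@(3,3) -> caps B=0 W=0
Move 4: W@(2,0) -> caps B=0 W=0
Move 5: B@(3,1) -> caps B=0 W=0
Move 6: W@(1,3) -> caps B=0 W=0
Move 7: B@(1,2) -> caps B=0 W=0
Move 8: W@(1,1) -> caps B=0 W=0
Move 9: B@(1,0) -> caps B=1 W=0
Move 10: W@(2,1) -> caps B=1 W=0

Answer: 1 0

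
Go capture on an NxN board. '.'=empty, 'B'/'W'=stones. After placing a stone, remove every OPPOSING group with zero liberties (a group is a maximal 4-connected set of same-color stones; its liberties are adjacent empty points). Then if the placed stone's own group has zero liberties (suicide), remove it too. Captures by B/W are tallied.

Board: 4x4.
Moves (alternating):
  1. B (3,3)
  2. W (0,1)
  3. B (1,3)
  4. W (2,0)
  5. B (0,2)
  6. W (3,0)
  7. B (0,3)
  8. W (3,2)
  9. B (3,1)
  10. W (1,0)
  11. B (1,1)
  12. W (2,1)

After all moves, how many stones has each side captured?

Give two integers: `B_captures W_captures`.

Move 1: B@(3,3) -> caps B=0 W=0
Move 2: W@(0,1) -> caps B=0 W=0
Move 3: B@(1,3) -> caps B=0 W=0
Move 4: W@(2,0) -> caps B=0 W=0
Move 5: B@(0,2) -> caps B=0 W=0
Move 6: W@(3,0) -> caps B=0 W=0
Move 7: B@(0,3) -> caps B=0 W=0
Move 8: W@(3,2) -> caps B=0 W=0
Move 9: B@(3,1) -> caps B=0 W=0
Move 10: W@(1,0) -> caps B=0 W=0
Move 11: B@(1,1) -> caps B=0 W=0
Move 12: W@(2,1) -> caps B=0 W=1

Answer: 0 1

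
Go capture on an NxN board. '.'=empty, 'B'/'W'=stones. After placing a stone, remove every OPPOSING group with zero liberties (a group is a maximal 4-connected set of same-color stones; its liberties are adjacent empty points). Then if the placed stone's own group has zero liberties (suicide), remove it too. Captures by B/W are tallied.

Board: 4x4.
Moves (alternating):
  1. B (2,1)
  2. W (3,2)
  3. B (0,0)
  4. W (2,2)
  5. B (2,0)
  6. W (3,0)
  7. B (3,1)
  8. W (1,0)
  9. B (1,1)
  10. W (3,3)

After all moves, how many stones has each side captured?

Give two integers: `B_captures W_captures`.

Move 1: B@(2,1) -> caps B=0 W=0
Move 2: W@(3,2) -> caps B=0 W=0
Move 3: B@(0,0) -> caps B=0 W=0
Move 4: W@(2,2) -> caps B=0 W=0
Move 5: B@(2,0) -> caps B=0 W=0
Move 6: W@(3,0) -> caps B=0 W=0
Move 7: B@(3,1) -> caps B=1 W=0
Move 8: W@(1,0) -> caps B=1 W=0
Move 9: B@(1,1) -> caps B=2 W=0
Move 10: W@(3,3) -> caps B=2 W=0

Answer: 2 0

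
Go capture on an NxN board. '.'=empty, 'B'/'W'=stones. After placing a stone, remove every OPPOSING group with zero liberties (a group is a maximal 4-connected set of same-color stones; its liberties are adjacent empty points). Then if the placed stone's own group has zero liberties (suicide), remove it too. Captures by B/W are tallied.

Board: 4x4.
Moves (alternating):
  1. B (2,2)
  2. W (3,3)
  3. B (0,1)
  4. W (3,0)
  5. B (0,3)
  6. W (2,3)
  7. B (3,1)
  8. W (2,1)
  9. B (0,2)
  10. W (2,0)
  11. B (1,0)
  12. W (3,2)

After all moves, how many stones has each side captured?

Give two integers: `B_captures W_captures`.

Move 1: B@(2,2) -> caps B=0 W=0
Move 2: W@(3,3) -> caps B=0 W=0
Move 3: B@(0,1) -> caps B=0 W=0
Move 4: W@(3,0) -> caps B=0 W=0
Move 5: B@(0,3) -> caps B=0 W=0
Move 6: W@(2,3) -> caps B=0 W=0
Move 7: B@(3,1) -> caps B=0 W=0
Move 8: W@(2,1) -> caps B=0 W=0
Move 9: B@(0,2) -> caps B=0 W=0
Move 10: W@(2,0) -> caps B=0 W=0
Move 11: B@(1,0) -> caps B=0 W=0
Move 12: W@(3,2) -> caps B=0 W=1

Answer: 0 1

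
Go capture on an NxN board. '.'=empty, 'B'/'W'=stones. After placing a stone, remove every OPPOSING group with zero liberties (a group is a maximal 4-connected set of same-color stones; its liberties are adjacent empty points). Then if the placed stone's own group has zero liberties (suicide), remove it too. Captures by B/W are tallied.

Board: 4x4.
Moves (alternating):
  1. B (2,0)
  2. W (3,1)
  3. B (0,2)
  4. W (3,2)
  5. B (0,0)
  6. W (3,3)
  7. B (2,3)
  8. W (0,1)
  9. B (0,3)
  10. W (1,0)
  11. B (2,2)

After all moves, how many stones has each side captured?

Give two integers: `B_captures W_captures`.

Move 1: B@(2,0) -> caps B=0 W=0
Move 2: W@(3,1) -> caps B=0 W=0
Move 3: B@(0,2) -> caps B=0 W=0
Move 4: W@(3,2) -> caps B=0 W=0
Move 5: B@(0,0) -> caps B=0 W=0
Move 6: W@(3,3) -> caps B=0 W=0
Move 7: B@(2,3) -> caps B=0 W=0
Move 8: W@(0,1) -> caps B=0 W=0
Move 9: B@(0,3) -> caps B=0 W=0
Move 10: W@(1,0) -> caps B=0 W=1
Move 11: B@(2,2) -> caps B=0 W=1

Answer: 0 1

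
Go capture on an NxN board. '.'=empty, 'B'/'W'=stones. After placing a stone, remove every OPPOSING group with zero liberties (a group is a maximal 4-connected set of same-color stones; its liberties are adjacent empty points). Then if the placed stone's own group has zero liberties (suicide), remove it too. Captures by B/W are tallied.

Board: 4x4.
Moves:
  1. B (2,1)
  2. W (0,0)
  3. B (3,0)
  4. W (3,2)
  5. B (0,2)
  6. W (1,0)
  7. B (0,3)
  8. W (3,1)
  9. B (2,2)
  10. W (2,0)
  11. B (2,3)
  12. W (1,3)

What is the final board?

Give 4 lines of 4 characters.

Answer: W.BB
W..W
WBBB
.WW.

Derivation:
Move 1: B@(2,1) -> caps B=0 W=0
Move 2: W@(0,0) -> caps B=0 W=0
Move 3: B@(3,0) -> caps B=0 W=0
Move 4: W@(3,2) -> caps B=0 W=0
Move 5: B@(0,2) -> caps B=0 W=0
Move 6: W@(1,0) -> caps B=0 W=0
Move 7: B@(0,3) -> caps B=0 W=0
Move 8: W@(3,1) -> caps B=0 W=0
Move 9: B@(2,2) -> caps B=0 W=0
Move 10: W@(2,0) -> caps B=0 W=1
Move 11: B@(2,3) -> caps B=0 W=1
Move 12: W@(1,3) -> caps B=0 W=1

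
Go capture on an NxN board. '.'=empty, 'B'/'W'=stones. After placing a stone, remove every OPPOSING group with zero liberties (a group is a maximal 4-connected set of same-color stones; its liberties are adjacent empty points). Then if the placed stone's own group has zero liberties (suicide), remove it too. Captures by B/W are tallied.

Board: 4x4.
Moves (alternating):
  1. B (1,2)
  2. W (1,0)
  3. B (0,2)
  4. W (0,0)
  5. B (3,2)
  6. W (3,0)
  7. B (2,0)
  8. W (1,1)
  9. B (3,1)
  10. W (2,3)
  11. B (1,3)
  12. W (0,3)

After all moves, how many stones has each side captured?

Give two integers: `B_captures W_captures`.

Move 1: B@(1,2) -> caps B=0 W=0
Move 2: W@(1,0) -> caps B=0 W=0
Move 3: B@(0,2) -> caps B=0 W=0
Move 4: W@(0,0) -> caps B=0 W=0
Move 5: B@(3,2) -> caps B=0 W=0
Move 6: W@(3,0) -> caps B=0 W=0
Move 7: B@(2,0) -> caps B=0 W=0
Move 8: W@(1,1) -> caps B=0 W=0
Move 9: B@(3,1) -> caps B=1 W=0
Move 10: W@(2,3) -> caps B=1 W=0
Move 11: B@(1,3) -> caps B=1 W=0
Move 12: W@(0,3) -> caps B=1 W=0

Answer: 1 0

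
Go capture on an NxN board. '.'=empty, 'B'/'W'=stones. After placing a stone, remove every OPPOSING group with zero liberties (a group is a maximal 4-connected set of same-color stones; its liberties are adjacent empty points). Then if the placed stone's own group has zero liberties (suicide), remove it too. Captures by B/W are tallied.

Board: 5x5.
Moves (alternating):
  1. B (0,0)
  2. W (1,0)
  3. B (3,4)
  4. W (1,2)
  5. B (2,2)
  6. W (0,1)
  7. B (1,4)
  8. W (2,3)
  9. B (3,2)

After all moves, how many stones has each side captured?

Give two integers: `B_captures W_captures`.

Move 1: B@(0,0) -> caps B=0 W=0
Move 2: W@(1,0) -> caps B=0 W=0
Move 3: B@(3,4) -> caps B=0 W=0
Move 4: W@(1,2) -> caps B=0 W=0
Move 5: B@(2,2) -> caps B=0 W=0
Move 6: W@(0,1) -> caps B=0 W=1
Move 7: B@(1,4) -> caps B=0 W=1
Move 8: W@(2,3) -> caps B=0 W=1
Move 9: B@(3,2) -> caps B=0 W=1

Answer: 0 1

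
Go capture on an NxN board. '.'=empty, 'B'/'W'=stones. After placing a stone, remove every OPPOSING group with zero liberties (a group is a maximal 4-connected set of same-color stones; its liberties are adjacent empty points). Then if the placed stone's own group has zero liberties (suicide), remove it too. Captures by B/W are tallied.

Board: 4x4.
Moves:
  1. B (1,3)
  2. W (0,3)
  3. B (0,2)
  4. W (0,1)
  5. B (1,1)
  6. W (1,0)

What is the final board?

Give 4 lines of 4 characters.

Answer: .WB.
WB.B
....
....

Derivation:
Move 1: B@(1,3) -> caps B=0 W=0
Move 2: W@(0,3) -> caps B=0 W=0
Move 3: B@(0,2) -> caps B=1 W=0
Move 4: W@(0,1) -> caps B=1 W=0
Move 5: B@(1,1) -> caps B=1 W=0
Move 6: W@(1,0) -> caps B=1 W=0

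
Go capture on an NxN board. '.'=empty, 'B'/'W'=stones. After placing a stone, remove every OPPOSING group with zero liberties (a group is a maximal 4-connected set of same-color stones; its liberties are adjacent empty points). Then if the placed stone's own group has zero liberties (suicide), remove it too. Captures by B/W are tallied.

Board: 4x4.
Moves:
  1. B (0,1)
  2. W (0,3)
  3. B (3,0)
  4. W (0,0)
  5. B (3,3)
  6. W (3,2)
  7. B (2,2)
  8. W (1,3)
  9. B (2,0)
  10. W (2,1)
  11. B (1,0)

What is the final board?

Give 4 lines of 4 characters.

Answer: .B.W
B..W
BWB.
B.WB

Derivation:
Move 1: B@(0,1) -> caps B=0 W=0
Move 2: W@(0,3) -> caps B=0 W=0
Move 3: B@(3,0) -> caps B=0 W=0
Move 4: W@(0,0) -> caps B=0 W=0
Move 5: B@(3,3) -> caps B=0 W=0
Move 6: W@(3,2) -> caps B=0 W=0
Move 7: B@(2,2) -> caps B=0 W=0
Move 8: W@(1,3) -> caps B=0 W=0
Move 9: B@(2,0) -> caps B=0 W=0
Move 10: W@(2,1) -> caps B=0 W=0
Move 11: B@(1,0) -> caps B=1 W=0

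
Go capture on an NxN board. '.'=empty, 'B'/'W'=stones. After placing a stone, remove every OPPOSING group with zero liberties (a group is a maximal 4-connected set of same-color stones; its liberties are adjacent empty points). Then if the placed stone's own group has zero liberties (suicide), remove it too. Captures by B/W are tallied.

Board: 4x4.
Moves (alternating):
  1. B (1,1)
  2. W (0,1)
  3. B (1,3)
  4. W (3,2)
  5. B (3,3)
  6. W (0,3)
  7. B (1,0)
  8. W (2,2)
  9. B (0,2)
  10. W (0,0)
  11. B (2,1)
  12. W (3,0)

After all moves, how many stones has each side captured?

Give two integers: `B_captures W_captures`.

Answer: 1 0

Derivation:
Move 1: B@(1,1) -> caps B=0 W=0
Move 2: W@(0,1) -> caps B=0 W=0
Move 3: B@(1,3) -> caps B=0 W=0
Move 4: W@(3,2) -> caps B=0 W=0
Move 5: B@(3,3) -> caps B=0 W=0
Move 6: W@(0,3) -> caps B=0 W=0
Move 7: B@(1,0) -> caps B=0 W=0
Move 8: W@(2,2) -> caps B=0 W=0
Move 9: B@(0,2) -> caps B=1 W=0
Move 10: W@(0,0) -> caps B=1 W=0
Move 11: B@(2,1) -> caps B=1 W=0
Move 12: W@(3,0) -> caps B=1 W=0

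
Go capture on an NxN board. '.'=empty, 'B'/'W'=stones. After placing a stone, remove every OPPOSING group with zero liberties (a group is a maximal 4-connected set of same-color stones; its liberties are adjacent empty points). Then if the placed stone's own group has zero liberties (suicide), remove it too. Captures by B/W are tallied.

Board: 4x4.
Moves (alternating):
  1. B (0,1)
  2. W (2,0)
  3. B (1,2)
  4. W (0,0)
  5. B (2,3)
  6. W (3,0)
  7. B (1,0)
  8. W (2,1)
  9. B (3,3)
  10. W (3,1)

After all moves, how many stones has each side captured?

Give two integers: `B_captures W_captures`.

Move 1: B@(0,1) -> caps B=0 W=0
Move 2: W@(2,0) -> caps B=0 W=0
Move 3: B@(1,2) -> caps B=0 W=0
Move 4: W@(0,0) -> caps B=0 W=0
Move 5: B@(2,3) -> caps B=0 W=0
Move 6: W@(3,0) -> caps B=0 W=0
Move 7: B@(1,0) -> caps B=1 W=0
Move 8: W@(2,1) -> caps B=1 W=0
Move 9: B@(3,3) -> caps B=1 W=0
Move 10: W@(3,1) -> caps B=1 W=0

Answer: 1 0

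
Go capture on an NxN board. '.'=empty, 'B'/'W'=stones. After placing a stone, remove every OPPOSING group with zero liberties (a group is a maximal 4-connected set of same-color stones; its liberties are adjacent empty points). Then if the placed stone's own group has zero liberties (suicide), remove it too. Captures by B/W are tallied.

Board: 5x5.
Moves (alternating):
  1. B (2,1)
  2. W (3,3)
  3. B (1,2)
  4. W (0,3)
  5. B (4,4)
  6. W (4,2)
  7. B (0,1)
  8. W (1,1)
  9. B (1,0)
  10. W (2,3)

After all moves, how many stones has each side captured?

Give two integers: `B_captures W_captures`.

Answer: 1 0

Derivation:
Move 1: B@(2,1) -> caps B=0 W=0
Move 2: W@(3,3) -> caps B=0 W=0
Move 3: B@(1,2) -> caps B=0 W=0
Move 4: W@(0,3) -> caps B=0 W=0
Move 5: B@(4,4) -> caps B=0 W=0
Move 6: W@(4,2) -> caps B=0 W=0
Move 7: B@(0,1) -> caps B=0 W=0
Move 8: W@(1,1) -> caps B=0 W=0
Move 9: B@(1,0) -> caps B=1 W=0
Move 10: W@(2,3) -> caps B=1 W=0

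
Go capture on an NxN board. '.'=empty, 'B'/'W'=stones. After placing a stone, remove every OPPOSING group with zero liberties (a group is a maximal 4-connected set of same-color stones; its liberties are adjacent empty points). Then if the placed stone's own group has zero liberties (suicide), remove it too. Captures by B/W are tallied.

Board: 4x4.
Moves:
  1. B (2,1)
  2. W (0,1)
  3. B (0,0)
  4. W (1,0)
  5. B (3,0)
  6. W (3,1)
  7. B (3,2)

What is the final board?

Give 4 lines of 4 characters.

Answer: .W..
W...
.B..
B.B.

Derivation:
Move 1: B@(2,1) -> caps B=0 W=0
Move 2: W@(0,1) -> caps B=0 W=0
Move 3: B@(0,0) -> caps B=0 W=0
Move 4: W@(1,0) -> caps B=0 W=1
Move 5: B@(3,0) -> caps B=0 W=1
Move 6: W@(3,1) -> caps B=0 W=1
Move 7: B@(3,2) -> caps B=1 W=1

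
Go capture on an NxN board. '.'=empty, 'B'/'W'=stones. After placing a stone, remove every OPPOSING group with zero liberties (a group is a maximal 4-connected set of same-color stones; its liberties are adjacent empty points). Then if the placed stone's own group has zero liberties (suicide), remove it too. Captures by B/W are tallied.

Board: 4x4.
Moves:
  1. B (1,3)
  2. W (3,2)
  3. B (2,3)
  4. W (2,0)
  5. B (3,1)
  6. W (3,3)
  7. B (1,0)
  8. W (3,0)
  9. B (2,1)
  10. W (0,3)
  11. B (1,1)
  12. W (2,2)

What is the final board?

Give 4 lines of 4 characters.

Answer: ...W
BB.B
.BWB
.BWW

Derivation:
Move 1: B@(1,3) -> caps B=0 W=0
Move 2: W@(3,2) -> caps B=0 W=0
Move 3: B@(2,3) -> caps B=0 W=0
Move 4: W@(2,0) -> caps B=0 W=0
Move 5: B@(3,1) -> caps B=0 W=0
Move 6: W@(3,3) -> caps B=0 W=0
Move 7: B@(1,0) -> caps B=0 W=0
Move 8: W@(3,0) -> caps B=0 W=0
Move 9: B@(2,1) -> caps B=2 W=0
Move 10: W@(0,3) -> caps B=2 W=0
Move 11: B@(1,1) -> caps B=2 W=0
Move 12: W@(2,2) -> caps B=2 W=0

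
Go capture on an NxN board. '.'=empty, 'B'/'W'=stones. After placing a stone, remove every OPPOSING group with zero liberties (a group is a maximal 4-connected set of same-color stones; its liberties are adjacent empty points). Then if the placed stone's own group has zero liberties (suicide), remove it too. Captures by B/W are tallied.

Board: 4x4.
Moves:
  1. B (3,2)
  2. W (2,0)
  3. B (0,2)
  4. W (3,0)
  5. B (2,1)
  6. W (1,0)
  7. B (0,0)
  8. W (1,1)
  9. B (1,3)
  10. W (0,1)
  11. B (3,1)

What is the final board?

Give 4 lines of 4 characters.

Answer: .WB.
WW.B
WB..
WBB.

Derivation:
Move 1: B@(3,2) -> caps B=0 W=0
Move 2: W@(2,0) -> caps B=0 W=0
Move 3: B@(0,2) -> caps B=0 W=0
Move 4: W@(3,0) -> caps B=0 W=0
Move 5: B@(2,1) -> caps B=0 W=0
Move 6: W@(1,0) -> caps B=0 W=0
Move 7: B@(0,0) -> caps B=0 W=0
Move 8: W@(1,1) -> caps B=0 W=0
Move 9: B@(1,3) -> caps B=0 W=0
Move 10: W@(0,1) -> caps B=0 W=1
Move 11: B@(3,1) -> caps B=0 W=1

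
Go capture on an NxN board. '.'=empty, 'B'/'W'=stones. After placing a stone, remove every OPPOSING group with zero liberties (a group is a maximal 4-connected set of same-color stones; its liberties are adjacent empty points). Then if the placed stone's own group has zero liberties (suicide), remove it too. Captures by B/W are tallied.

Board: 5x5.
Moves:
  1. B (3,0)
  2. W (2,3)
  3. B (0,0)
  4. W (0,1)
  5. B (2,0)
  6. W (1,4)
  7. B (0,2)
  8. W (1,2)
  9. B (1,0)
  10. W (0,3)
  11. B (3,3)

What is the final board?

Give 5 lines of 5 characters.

Move 1: B@(3,0) -> caps B=0 W=0
Move 2: W@(2,3) -> caps B=0 W=0
Move 3: B@(0,0) -> caps B=0 W=0
Move 4: W@(0,1) -> caps B=0 W=0
Move 5: B@(2,0) -> caps B=0 W=0
Move 6: W@(1,4) -> caps B=0 W=0
Move 7: B@(0,2) -> caps B=0 W=0
Move 8: W@(1,2) -> caps B=0 W=0
Move 9: B@(1,0) -> caps B=0 W=0
Move 10: W@(0,3) -> caps B=0 W=1
Move 11: B@(3,3) -> caps B=0 W=1

Answer: BW.W.
B.W.W
B..W.
B..B.
.....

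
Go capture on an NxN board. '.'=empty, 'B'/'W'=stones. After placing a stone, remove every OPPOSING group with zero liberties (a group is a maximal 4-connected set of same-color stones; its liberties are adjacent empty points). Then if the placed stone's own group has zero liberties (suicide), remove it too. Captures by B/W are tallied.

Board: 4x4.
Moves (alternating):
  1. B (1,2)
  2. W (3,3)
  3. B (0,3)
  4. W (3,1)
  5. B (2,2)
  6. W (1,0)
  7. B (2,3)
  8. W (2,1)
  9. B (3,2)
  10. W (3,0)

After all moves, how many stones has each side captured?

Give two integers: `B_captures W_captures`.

Move 1: B@(1,2) -> caps B=0 W=0
Move 2: W@(3,3) -> caps B=0 W=0
Move 3: B@(0,3) -> caps B=0 W=0
Move 4: W@(3,1) -> caps B=0 W=0
Move 5: B@(2,2) -> caps B=0 W=0
Move 6: W@(1,0) -> caps B=0 W=0
Move 7: B@(2,3) -> caps B=0 W=0
Move 8: W@(2,1) -> caps B=0 W=0
Move 9: B@(3,2) -> caps B=1 W=0
Move 10: W@(3,0) -> caps B=1 W=0

Answer: 1 0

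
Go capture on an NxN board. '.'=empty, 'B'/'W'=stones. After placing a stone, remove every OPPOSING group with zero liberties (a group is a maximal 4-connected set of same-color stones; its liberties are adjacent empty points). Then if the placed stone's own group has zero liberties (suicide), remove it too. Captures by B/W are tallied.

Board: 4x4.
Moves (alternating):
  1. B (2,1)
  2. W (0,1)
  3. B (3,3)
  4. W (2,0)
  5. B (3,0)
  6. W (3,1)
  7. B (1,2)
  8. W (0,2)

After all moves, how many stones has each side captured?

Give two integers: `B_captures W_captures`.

Move 1: B@(2,1) -> caps B=0 W=0
Move 2: W@(0,1) -> caps B=0 W=0
Move 3: B@(3,3) -> caps B=0 W=0
Move 4: W@(2,0) -> caps B=0 W=0
Move 5: B@(3,0) -> caps B=0 W=0
Move 6: W@(3,1) -> caps B=0 W=1
Move 7: B@(1,2) -> caps B=0 W=1
Move 8: W@(0,2) -> caps B=0 W=1

Answer: 0 1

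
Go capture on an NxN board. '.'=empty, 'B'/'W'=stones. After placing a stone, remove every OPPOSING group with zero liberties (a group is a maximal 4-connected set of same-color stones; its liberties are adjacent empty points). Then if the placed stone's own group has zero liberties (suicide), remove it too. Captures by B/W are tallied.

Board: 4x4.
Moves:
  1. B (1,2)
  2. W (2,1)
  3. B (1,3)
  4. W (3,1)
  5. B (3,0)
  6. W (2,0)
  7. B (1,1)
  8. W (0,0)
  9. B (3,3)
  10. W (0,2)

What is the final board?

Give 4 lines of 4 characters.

Move 1: B@(1,2) -> caps B=0 W=0
Move 2: W@(2,1) -> caps B=0 W=0
Move 3: B@(1,3) -> caps B=0 W=0
Move 4: W@(3,1) -> caps B=0 W=0
Move 5: B@(3,0) -> caps B=0 W=0
Move 6: W@(2,0) -> caps B=0 W=1
Move 7: B@(1,1) -> caps B=0 W=1
Move 8: W@(0,0) -> caps B=0 W=1
Move 9: B@(3,3) -> caps B=0 W=1
Move 10: W@(0,2) -> caps B=0 W=1

Answer: W.W.
.BBB
WW..
.W.B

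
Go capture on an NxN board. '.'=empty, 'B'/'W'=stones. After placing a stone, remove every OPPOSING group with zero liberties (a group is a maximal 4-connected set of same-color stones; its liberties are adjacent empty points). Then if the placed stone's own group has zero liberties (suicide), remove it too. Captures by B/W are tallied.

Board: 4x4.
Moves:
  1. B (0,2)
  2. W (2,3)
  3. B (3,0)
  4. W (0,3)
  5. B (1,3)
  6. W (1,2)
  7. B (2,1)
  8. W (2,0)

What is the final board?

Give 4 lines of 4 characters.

Answer: ..B.
..WB
WB.W
B...

Derivation:
Move 1: B@(0,2) -> caps B=0 W=0
Move 2: W@(2,3) -> caps B=0 W=0
Move 3: B@(3,0) -> caps B=0 W=0
Move 4: W@(0,3) -> caps B=0 W=0
Move 5: B@(1,3) -> caps B=1 W=0
Move 6: W@(1,2) -> caps B=1 W=0
Move 7: B@(2,1) -> caps B=1 W=0
Move 8: W@(2,0) -> caps B=1 W=0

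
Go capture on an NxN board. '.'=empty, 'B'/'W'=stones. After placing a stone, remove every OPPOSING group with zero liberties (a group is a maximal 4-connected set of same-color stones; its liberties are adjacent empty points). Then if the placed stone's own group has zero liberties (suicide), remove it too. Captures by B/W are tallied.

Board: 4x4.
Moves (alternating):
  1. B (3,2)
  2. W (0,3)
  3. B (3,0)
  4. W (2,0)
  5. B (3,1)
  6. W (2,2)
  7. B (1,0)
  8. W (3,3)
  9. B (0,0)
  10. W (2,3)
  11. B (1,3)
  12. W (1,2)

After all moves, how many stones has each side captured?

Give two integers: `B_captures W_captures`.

Answer: 0 1

Derivation:
Move 1: B@(3,2) -> caps B=0 W=0
Move 2: W@(0,3) -> caps B=0 W=0
Move 3: B@(3,0) -> caps B=0 W=0
Move 4: W@(2,0) -> caps B=0 W=0
Move 5: B@(3,1) -> caps B=0 W=0
Move 6: W@(2,2) -> caps B=0 W=0
Move 7: B@(1,0) -> caps B=0 W=0
Move 8: W@(3,3) -> caps B=0 W=0
Move 9: B@(0,0) -> caps B=0 W=0
Move 10: W@(2,3) -> caps B=0 W=0
Move 11: B@(1,3) -> caps B=0 W=0
Move 12: W@(1,2) -> caps B=0 W=1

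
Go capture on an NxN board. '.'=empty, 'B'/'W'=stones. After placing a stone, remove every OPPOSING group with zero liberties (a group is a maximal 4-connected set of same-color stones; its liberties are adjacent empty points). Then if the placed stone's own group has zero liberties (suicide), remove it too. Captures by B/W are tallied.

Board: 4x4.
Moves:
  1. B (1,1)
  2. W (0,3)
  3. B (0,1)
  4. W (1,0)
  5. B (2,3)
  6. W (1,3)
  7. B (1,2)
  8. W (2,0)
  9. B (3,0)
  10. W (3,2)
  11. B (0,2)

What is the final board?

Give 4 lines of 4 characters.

Move 1: B@(1,1) -> caps B=0 W=0
Move 2: W@(0,3) -> caps B=0 W=0
Move 3: B@(0,1) -> caps B=0 W=0
Move 4: W@(1,0) -> caps B=0 W=0
Move 5: B@(2,3) -> caps B=0 W=0
Move 6: W@(1,3) -> caps B=0 W=0
Move 7: B@(1,2) -> caps B=0 W=0
Move 8: W@(2,0) -> caps B=0 W=0
Move 9: B@(3,0) -> caps B=0 W=0
Move 10: W@(3,2) -> caps B=0 W=0
Move 11: B@(0,2) -> caps B=2 W=0

Answer: .BB.
WBB.
W..B
B.W.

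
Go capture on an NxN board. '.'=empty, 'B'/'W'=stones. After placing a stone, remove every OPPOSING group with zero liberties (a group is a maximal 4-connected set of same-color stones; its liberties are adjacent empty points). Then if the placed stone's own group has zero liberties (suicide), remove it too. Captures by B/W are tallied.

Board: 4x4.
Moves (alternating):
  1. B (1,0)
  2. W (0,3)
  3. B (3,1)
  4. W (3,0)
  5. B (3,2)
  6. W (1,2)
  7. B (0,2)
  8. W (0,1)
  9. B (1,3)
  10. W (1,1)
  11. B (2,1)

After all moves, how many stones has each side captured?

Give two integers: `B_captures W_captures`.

Answer: 0 1

Derivation:
Move 1: B@(1,0) -> caps B=0 W=0
Move 2: W@(0,3) -> caps B=0 W=0
Move 3: B@(3,1) -> caps B=0 W=0
Move 4: W@(3,0) -> caps B=0 W=0
Move 5: B@(3,2) -> caps B=0 W=0
Move 6: W@(1,2) -> caps B=0 W=0
Move 7: B@(0,2) -> caps B=0 W=0
Move 8: W@(0,1) -> caps B=0 W=1
Move 9: B@(1,3) -> caps B=0 W=1
Move 10: W@(1,1) -> caps B=0 W=1
Move 11: B@(2,1) -> caps B=0 W=1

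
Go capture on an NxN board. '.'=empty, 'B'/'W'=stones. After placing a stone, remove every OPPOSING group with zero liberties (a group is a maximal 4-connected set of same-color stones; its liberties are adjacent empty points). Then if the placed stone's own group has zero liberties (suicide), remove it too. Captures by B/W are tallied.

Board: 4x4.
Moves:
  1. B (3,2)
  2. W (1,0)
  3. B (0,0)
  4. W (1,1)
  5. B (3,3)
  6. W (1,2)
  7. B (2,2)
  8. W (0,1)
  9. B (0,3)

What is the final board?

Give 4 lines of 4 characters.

Answer: .W.B
WWW.
..B.
..BB

Derivation:
Move 1: B@(3,2) -> caps B=0 W=0
Move 2: W@(1,0) -> caps B=0 W=0
Move 3: B@(0,0) -> caps B=0 W=0
Move 4: W@(1,1) -> caps B=0 W=0
Move 5: B@(3,3) -> caps B=0 W=0
Move 6: W@(1,2) -> caps B=0 W=0
Move 7: B@(2,2) -> caps B=0 W=0
Move 8: W@(0,1) -> caps B=0 W=1
Move 9: B@(0,3) -> caps B=0 W=1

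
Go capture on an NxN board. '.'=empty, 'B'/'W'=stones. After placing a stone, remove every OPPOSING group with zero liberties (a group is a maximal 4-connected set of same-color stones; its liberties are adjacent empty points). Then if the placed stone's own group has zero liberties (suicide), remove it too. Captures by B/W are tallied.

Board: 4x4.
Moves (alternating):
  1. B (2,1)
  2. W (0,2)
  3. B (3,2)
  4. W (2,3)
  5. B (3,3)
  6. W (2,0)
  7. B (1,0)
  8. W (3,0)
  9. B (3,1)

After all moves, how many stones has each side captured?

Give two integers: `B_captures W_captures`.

Answer: 2 0

Derivation:
Move 1: B@(2,1) -> caps B=0 W=0
Move 2: W@(0,2) -> caps B=0 W=0
Move 3: B@(3,2) -> caps B=0 W=0
Move 4: W@(2,3) -> caps B=0 W=0
Move 5: B@(3,3) -> caps B=0 W=0
Move 6: W@(2,0) -> caps B=0 W=0
Move 7: B@(1,0) -> caps B=0 W=0
Move 8: W@(3,0) -> caps B=0 W=0
Move 9: B@(3,1) -> caps B=2 W=0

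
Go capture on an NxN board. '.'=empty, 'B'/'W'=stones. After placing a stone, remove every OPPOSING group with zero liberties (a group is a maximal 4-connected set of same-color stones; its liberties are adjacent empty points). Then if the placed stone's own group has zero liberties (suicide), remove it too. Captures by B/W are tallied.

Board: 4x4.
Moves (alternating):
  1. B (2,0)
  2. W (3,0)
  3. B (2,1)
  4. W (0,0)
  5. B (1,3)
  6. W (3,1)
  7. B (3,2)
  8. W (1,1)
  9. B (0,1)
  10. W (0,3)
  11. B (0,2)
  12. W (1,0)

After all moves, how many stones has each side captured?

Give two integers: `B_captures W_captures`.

Move 1: B@(2,0) -> caps B=0 W=0
Move 2: W@(3,0) -> caps B=0 W=0
Move 3: B@(2,1) -> caps B=0 W=0
Move 4: W@(0,0) -> caps B=0 W=0
Move 5: B@(1,3) -> caps B=0 W=0
Move 6: W@(3,1) -> caps B=0 W=0
Move 7: B@(3,2) -> caps B=2 W=0
Move 8: W@(1,1) -> caps B=2 W=0
Move 9: B@(0,1) -> caps B=2 W=0
Move 10: W@(0,3) -> caps B=2 W=0
Move 11: B@(0,2) -> caps B=3 W=0
Move 12: W@(1,0) -> caps B=3 W=0

Answer: 3 0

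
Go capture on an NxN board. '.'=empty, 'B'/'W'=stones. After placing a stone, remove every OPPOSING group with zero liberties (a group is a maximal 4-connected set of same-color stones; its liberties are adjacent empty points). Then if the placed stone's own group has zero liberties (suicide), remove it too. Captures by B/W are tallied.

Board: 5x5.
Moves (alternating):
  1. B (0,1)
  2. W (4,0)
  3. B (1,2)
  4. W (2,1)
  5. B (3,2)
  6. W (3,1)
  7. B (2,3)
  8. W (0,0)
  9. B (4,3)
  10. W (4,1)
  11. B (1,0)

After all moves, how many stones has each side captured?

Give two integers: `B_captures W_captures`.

Answer: 1 0

Derivation:
Move 1: B@(0,1) -> caps B=0 W=0
Move 2: W@(4,0) -> caps B=0 W=0
Move 3: B@(1,2) -> caps B=0 W=0
Move 4: W@(2,1) -> caps B=0 W=0
Move 5: B@(3,2) -> caps B=0 W=0
Move 6: W@(3,1) -> caps B=0 W=0
Move 7: B@(2,3) -> caps B=0 W=0
Move 8: W@(0,0) -> caps B=0 W=0
Move 9: B@(4,3) -> caps B=0 W=0
Move 10: W@(4,1) -> caps B=0 W=0
Move 11: B@(1,0) -> caps B=1 W=0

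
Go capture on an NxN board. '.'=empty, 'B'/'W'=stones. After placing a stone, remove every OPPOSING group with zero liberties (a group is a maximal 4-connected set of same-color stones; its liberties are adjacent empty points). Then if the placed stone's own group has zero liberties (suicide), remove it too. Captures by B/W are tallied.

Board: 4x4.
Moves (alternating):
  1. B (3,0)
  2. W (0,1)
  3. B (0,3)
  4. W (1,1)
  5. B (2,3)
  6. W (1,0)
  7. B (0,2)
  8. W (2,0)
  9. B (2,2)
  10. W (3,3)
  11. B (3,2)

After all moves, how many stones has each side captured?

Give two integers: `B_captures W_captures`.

Move 1: B@(3,0) -> caps B=0 W=0
Move 2: W@(0,1) -> caps B=0 W=0
Move 3: B@(0,3) -> caps B=0 W=0
Move 4: W@(1,1) -> caps B=0 W=0
Move 5: B@(2,3) -> caps B=0 W=0
Move 6: W@(1,0) -> caps B=0 W=0
Move 7: B@(0,2) -> caps B=0 W=0
Move 8: W@(2,0) -> caps B=0 W=0
Move 9: B@(2,2) -> caps B=0 W=0
Move 10: W@(3,3) -> caps B=0 W=0
Move 11: B@(3,2) -> caps B=1 W=0

Answer: 1 0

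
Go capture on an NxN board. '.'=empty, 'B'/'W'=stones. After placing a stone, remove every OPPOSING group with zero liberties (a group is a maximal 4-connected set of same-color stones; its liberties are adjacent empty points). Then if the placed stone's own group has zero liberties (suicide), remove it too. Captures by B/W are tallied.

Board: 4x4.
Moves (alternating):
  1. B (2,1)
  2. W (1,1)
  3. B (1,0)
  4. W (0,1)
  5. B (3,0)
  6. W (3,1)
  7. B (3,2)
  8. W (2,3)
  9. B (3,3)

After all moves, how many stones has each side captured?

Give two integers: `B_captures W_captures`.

Answer: 1 0

Derivation:
Move 1: B@(2,1) -> caps B=0 W=0
Move 2: W@(1,1) -> caps B=0 W=0
Move 3: B@(1,0) -> caps B=0 W=0
Move 4: W@(0,1) -> caps B=0 W=0
Move 5: B@(3,0) -> caps B=0 W=0
Move 6: W@(3,1) -> caps B=0 W=0
Move 7: B@(3,2) -> caps B=1 W=0
Move 8: W@(2,3) -> caps B=1 W=0
Move 9: B@(3,3) -> caps B=1 W=0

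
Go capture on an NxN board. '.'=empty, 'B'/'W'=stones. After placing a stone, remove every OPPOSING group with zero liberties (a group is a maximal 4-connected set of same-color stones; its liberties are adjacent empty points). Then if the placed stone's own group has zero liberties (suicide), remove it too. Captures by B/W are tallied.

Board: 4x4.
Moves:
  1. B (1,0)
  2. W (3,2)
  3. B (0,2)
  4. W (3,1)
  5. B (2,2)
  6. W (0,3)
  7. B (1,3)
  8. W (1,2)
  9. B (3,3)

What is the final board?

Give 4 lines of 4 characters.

Answer: ..B.
B.WB
..B.
.WWB

Derivation:
Move 1: B@(1,0) -> caps B=0 W=0
Move 2: W@(3,2) -> caps B=0 W=0
Move 3: B@(0,2) -> caps B=0 W=0
Move 4: W@(3,1) -> caps B=0 W=0
Move 5: B@(2,2) -> caps B=0 W=0
Move 6: W@(0,3) -> caps B=0 W=0
Move 7: B@(1,3) -> caps B=1 W=0
Move 8: W@(1,2) -> caps B=1 W=0
Move 9: B@(3,3) -> caps B=1 W=0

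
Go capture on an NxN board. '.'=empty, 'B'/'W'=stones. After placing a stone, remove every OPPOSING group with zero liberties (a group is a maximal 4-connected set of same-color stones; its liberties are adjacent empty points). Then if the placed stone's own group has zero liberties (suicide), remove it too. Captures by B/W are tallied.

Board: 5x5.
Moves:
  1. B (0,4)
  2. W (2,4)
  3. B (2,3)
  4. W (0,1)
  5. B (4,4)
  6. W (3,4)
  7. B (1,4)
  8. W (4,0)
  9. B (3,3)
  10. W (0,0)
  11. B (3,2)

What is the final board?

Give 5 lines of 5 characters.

Move 1: B@(0,4) -> caps B=0 W=0
Move 2: W@(2,4) -> caps B=0 W=0
Move 3: B@(2,3) -> caps B=0 W=0
Move 4: W@(0,1) -> caps B=0 W=0
Move 5: B@(4,4) -> caps B=0 W=0
Move 6: W@(3,4) -> caps B=0 W=0
Move 7: B@(1,4) -> caps B=0 W=0
Move 8: W@(4,0) -> caps B=0 W=0
Move 9: B@(3,3) -> caps B=2 W=0
Move 10: W@(0,0) -> caps B=2 W=0
Move 11: B@(3,2) -> caps B=2 W=0

Answer: WW..B
....B
...B.
..BB.
W...B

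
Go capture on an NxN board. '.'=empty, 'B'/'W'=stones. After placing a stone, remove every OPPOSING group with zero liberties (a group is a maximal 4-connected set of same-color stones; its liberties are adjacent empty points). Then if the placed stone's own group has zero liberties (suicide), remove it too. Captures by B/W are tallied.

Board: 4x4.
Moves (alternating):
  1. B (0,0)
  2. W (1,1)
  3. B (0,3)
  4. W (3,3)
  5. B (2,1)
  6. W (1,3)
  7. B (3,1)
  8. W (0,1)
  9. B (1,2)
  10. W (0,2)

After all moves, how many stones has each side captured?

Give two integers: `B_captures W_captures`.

Move 1: B@(0,0) -> caps B=0 W=0
Move 2: W@(1,1) -> caps B=0 W=0
Move 3: B@(0,3) -> caps B=0 W=0
Move 4: W@(3,3) -> caps B=0 W=0
Move 5: B@(2,1) -> caps B=0 W=0
Move 6: W@(1,3) -> caps B=0 W=0
Move 7: B@(3,1) -> caps B=0 W=0
Move 8: W@(0,1) -> caps B=0 W=0
Move 9: B@(1,2) -> caps B=0 W=0
Move 10: W@(0,2) -> caps B=0 W=1

Answer: 0 1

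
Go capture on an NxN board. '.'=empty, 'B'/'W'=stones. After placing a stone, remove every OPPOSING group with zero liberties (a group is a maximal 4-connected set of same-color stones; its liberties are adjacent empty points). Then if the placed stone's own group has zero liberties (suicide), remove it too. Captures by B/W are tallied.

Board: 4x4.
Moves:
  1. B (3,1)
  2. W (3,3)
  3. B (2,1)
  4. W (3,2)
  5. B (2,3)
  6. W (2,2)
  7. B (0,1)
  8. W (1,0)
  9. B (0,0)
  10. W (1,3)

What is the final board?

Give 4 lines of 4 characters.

Move 1: B@(3,1) -> caps B=0 W=0
Move 2: W@(3,3) -> caps B=0 W=0
Move 3: B@(2,1) -> caps B=0 W=0
Move 4: W@(3,2) -> caps B=0 W=0
Move 5: B@(2,3) -> caps B=0 W=0
Move 6: W@(2,2) -> caps B=0 W=0
Move 7: B@(0,1) -> caps B=0 W=0
Move 8: W@(1,0) -> caps B=0 W=0
Move 9: B@(0,0) -> caps B=0 W=0
Move 10: W@(1,3) -> caps B=0 W=1

Answer: BB..
W..W
.BW.
.BWW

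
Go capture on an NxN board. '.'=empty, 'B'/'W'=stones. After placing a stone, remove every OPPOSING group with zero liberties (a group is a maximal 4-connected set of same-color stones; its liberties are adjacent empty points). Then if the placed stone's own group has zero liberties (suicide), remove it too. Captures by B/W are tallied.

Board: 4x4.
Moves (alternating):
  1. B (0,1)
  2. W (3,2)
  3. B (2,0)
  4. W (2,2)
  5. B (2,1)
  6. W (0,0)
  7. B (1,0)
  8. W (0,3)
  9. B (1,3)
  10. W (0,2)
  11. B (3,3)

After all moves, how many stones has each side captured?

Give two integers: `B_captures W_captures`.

Move 1: B@(0,1) -> caps B=0 W=0
Move 2: W@(3,2) -> caps B=0 W=0
Move 3: B@(2,0) -> caps B=0 W=0
Move 4: W@(2,2) -> caps B=0 W=0
Move 5: B@(2,1) -> caps B=0 W=0
Move 6: W@(0,0) -> caps B=0 W=0
Move 7: B@(1,0) -> caps B=1 W=0
Move 8: W@(0,3) -> caps B=1 W=0
Move 9: B@(1,3) -> caps B=1 W=0
Move 10: W@(0,2) -> caps B=1 W=0
Move 11: B@(3,3) -> caps B=1 W=0

Answer: 1 0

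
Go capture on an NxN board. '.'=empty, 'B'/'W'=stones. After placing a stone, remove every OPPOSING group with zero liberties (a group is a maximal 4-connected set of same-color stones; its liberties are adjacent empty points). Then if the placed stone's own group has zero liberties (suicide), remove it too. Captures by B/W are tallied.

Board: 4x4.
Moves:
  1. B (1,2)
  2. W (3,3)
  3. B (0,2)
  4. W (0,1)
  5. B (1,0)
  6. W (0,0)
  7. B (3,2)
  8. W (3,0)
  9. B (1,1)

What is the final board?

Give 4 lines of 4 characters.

Answer: ..B.
BBB.
....
W.BW

Derivation:
Move 1: B@(1,2) -> caps B=0 W=0
Move 2: W@(3,3) -> caps B=0 W=0
Move 3: B@(0,2) -> caps B=0 W=0
Move 4: W@(0,1) -> caps B=0 W=0
Move 5: B@(1,0) -> caps B=0 W=0
Move 6: W@(0,0) -> caps B=0 W=0
Move 7: B@(3,2) -> caps B=0 W=0
Move 8: W@(3,0) -> caps B=0 W=0
Move 9: B@(1,1) -> caps B=2 W=0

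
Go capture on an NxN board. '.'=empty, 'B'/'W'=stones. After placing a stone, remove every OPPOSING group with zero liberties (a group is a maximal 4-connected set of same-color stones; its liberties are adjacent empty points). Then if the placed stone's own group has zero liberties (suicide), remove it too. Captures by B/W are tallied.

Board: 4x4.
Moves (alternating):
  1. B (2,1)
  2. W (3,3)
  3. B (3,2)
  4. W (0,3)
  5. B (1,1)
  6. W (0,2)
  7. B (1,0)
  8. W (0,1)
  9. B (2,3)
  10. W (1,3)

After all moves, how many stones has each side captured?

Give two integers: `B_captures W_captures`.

Move 1: B@(2,1) -> caps B=0 W=0
Move 2: W@(3,3) -> caps B=0 W=0
Move 3: B@(3,2) -> caps B=0 W=0
Move 4: W@(0,3) -> caps B=0 W=0
Move 5: B@(1,1) -> caps B=0 W=0
Move 6: W@(0,2) -> caps B=0 W=0
Move 7: B@(1,0) -> caps B=0 W=0
Move 8: W@(0,1) -> caps B=0 W=0
Move 9: B@(2,3) -> caps B=1 W=0
Move 10: W@(1,3) -> caps B=1 W=0

Answer: 1 0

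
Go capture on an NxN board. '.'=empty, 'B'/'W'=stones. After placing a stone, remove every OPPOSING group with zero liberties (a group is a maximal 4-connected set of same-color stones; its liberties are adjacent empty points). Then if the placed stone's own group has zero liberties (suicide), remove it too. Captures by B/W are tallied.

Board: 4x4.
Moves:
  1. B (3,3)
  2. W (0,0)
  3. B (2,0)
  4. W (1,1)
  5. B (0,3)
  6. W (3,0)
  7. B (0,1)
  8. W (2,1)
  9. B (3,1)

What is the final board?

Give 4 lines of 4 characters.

Move 1: B@(3,3) -> caps B=0 W=0
Move 2: W@(0,0) -> caps B=0 W=0
Move 3: B@(2,0) -> caps B=0 W=0
Move 4: W@(1,1) -> caps B=0 W=0
Move 5: B@(0,3) -> caps B=0 W=0
Move 6: W@(3,0) -> caps B=0 W=0
Move 7: B@(0,1) -> caps B=0 W=0
Move 8: W@(2,1) -> caps B=0 W=0
Move 9: B@(3,1) -> caps B=1 W=0

Answer: WB.B
.W..
BW..
.B.B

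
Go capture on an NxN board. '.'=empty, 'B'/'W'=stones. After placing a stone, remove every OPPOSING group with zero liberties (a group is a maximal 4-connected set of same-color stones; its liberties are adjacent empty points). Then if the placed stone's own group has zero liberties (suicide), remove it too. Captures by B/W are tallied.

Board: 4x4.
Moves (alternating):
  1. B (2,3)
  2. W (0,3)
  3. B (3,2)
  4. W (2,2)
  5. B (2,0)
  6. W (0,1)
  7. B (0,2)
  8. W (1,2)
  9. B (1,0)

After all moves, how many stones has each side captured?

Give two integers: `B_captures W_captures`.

Answer: 0 1

Derivation:
Move 1: B@(2,3) -> caps B=0 W=0
Move 2: W@(0,3) -> caps B=0 W=0
Move 3: B@(3,2) -> caps B=0 W=0
Move 4: W@(2,2) -> caps B=0 W=0
Move 5: B@(2,0) -> caps B=0 W=0
Move 6: W@(0,1) -> caps B=0 W=0
Move 7: B@(0,2) -> caps B=0 W=0
Move 8: W@(1,2) -> caps B=0 W=1
Move 9: B@(1,0) -> caps B=0 W=1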